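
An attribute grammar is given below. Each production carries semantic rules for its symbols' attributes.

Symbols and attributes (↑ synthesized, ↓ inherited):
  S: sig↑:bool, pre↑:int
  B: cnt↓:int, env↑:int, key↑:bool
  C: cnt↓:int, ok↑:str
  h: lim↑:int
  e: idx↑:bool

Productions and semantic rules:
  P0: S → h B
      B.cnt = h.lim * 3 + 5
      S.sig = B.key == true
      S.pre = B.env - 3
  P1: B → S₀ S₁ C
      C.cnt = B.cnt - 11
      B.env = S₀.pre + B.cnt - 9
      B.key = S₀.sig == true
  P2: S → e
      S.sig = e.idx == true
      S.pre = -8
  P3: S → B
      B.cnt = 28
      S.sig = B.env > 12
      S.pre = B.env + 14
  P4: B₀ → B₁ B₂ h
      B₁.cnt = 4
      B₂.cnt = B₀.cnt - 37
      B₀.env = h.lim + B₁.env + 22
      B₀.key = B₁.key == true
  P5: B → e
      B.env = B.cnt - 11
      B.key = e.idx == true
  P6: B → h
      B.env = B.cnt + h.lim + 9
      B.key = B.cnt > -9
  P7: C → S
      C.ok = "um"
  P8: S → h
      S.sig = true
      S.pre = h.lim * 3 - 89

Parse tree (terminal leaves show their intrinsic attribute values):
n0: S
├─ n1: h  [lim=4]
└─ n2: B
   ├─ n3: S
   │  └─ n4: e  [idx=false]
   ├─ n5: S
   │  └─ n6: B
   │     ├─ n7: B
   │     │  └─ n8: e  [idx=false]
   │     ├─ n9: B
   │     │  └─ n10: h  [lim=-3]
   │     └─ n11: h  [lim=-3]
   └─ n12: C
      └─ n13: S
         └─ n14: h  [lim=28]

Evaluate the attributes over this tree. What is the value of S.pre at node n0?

1. n1.lim = 4  [terminal]
2. n2.cnt = 17  [h.lim * 3 + 5]
3. n4.idx = false  [terminal]
4. n3.sig = false  [e.idx == true]
5. n3.pre = -8  [-8]
6. n6.cnt = 28  [28]
7. n7.cnt = 4  [4]
8. n8.idx = false  [terminal]
9. n7.env = -7  [B.cnt - 11]
10. n7.key = false  [e.idx == true]
11. n9.cnt = -9  [B₀.cnt - 37]
12. n10.lim = -3  [terminal]
13. n9.env = -3  [B.cnt + h.lim + 9]
14. n9.key = false  [B.cnt > -9]
15. n11.lim = -3  [terminal]
16. n6.env = 12  [h.lim + B₁.env + 22]
17. n6.key = false  [B₁.key == true]
18. n5.sig = false  [B.env > 12]
19. n5.pre = 26  [B.env + 14]
20. n12.cnt = 6  [B.cnt - 11]
21. n14.lim = 28  [terminal]
22. n13.sig = true  [true]
23. n13.pre = -5  [h.lim * 3 - 89]
24. n12.ok = "um"  ["um"]
25. n2.env = 0  [S₀.pre + B.cnt - 9]
26. n2.key = false  [S₀.sig == true]
27. n0.sig = false  [B.key == true]
28. n0.pre = -3  [B.env - 3]

-3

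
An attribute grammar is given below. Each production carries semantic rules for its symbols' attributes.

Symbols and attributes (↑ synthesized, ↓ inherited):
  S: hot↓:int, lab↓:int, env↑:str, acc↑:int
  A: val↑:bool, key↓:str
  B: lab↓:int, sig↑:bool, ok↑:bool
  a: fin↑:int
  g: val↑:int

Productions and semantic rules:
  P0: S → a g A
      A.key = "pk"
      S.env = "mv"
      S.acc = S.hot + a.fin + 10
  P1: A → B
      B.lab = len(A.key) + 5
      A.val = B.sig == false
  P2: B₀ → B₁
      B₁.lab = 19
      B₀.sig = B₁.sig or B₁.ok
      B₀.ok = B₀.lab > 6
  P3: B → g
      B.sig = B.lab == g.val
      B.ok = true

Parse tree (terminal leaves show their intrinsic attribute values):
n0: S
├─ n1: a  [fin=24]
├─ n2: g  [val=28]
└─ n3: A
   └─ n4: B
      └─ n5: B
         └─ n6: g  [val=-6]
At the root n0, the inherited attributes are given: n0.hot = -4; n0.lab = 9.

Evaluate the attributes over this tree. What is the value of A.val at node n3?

false

1. n0.hot = -4  [given at root]
2. n0.lab = 9  [given at root]
3. n1.fin = 24  [terminal]
4. n2.val = 28  [terminal]
5. n3.key = "pk"  ["pk"]
6. n4.lab = 7  [len(A.key) + 5]
7. n5.lab = 19  [19]
8. n6.val = -6  [terminal]
9. n5.sig = false  [B.lab == g.val]
10. n5.ok = true  [true]
11. n4.sig = true  [B₁.sig or B₁.ok]
12. n4.ok = true  [B₀.lab > 6]
13. n3.val = false  [B.sig == false]
14. n0.env = "mv"  ["mv"]
15. n0.acc = 30  [S.hot + a.fin + 10]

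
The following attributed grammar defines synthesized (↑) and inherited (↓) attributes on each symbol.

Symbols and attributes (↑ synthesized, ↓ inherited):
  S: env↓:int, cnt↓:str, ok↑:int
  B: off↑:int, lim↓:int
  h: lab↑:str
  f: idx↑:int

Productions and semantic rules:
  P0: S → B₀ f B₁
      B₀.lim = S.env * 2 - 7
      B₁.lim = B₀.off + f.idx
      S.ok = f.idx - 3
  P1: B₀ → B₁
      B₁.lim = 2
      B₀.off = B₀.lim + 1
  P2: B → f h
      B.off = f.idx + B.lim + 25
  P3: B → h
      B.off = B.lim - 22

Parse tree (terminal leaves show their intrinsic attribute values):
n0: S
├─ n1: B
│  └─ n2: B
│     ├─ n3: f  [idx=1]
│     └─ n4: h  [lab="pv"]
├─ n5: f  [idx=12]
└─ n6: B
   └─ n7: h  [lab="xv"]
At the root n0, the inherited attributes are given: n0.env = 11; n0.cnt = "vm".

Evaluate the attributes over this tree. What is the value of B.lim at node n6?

28

1. n0.env = 11  [given at root]
2. n0.cnt = "vm"  [given at root]
3. n1.lim = 15  [S.env * 2 - 7]
4. n2.lim = 2  [2]
5. n3.idx = 1  [terminal]
6. n4.lab = "pv"  [terminal]
7. n2.off = 28  [f.idx + B.lim + 25]
8. n1.off = 16  [B₀.lim + 1]
9. n5.idx = 12  [terminal]
10. n6.lim = 28  [B₀.off + f.idx]
11. n7.lab = "xv"  [terminal]
12. n6.off = 6  [B.lim - 22]
13. n0.ok = 9  [f.idx - 3]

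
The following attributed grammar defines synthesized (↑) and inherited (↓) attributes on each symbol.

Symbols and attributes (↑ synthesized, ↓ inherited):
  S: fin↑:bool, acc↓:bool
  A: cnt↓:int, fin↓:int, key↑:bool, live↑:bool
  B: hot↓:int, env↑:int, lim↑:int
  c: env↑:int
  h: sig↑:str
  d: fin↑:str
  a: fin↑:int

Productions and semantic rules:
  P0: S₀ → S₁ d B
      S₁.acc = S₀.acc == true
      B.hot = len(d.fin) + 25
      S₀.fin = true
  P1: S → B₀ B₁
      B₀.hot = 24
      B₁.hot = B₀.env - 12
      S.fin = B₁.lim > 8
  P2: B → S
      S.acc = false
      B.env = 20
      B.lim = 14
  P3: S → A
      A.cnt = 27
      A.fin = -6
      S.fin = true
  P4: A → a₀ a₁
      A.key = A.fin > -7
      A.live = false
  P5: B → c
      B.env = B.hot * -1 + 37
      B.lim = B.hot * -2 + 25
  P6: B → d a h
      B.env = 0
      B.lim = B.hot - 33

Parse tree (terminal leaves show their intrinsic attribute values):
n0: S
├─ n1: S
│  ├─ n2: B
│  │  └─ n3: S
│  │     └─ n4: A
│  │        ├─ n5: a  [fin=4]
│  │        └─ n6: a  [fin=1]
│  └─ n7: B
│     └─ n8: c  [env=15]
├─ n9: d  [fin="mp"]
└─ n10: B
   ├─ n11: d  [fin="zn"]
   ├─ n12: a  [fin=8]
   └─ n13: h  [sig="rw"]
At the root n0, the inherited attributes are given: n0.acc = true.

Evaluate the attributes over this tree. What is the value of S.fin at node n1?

true

1. n0.acc = true  [given at root]
2. n1.acc = true  [S₀.acc == true]
3. n2.hot = 24  [24]
4. n3.acc = false  [false]
5. n4.cnt = 27  [27]
6. n4.fin = -6  [-6]
7. n5.fin = 4  [terminal]
8. n6.fin = 1  [terminal]
9. n4.key = true  [A.fin > -7]
10. n4.live = false  [false]
11. n3.fin = true  [true]
12. n2.env = 20  [20]
13. n2.lim = 14  [14]
14. n7.hot = 8  [B₀.env - 12]
15. n8.env = 15  [terminal]
16. n7.env = 29  [B.hot * -1 + 37]
17. n7.lim = 9  [B.hot * -2 + 25]
18. n1.fin = true  [B₁.lim > 8]
19. n9.fin = "mp"  [terminal]
20. n10.hot = 27  [len(d.fin) + 25]
21. n11.fin = "zn"  [terminal]
22. n12.fin = 8  [terminal]
23. n13.sig = "rw"  [terminal]
24. n10.env = 0  [0]
25. n10.lim = -6  [B.hot - 33]
26. n0.fin = true  [true]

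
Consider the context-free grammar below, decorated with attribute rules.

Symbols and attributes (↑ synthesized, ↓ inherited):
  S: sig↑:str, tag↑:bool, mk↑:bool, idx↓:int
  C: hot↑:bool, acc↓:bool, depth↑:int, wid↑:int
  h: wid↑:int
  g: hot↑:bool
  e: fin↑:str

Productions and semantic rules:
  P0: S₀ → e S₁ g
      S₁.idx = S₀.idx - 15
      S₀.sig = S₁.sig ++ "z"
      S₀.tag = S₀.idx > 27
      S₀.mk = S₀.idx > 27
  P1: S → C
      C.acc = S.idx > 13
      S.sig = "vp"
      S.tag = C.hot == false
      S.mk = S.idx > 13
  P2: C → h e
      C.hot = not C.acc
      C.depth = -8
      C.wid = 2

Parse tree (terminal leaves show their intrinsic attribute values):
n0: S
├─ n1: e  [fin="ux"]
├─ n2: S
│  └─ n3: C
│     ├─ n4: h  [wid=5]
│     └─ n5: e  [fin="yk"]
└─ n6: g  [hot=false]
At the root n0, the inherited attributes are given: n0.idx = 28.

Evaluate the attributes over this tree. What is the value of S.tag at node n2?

1. n0.idx = 28  [given at root]
2. n1.fin = "ux"  [terminal]
3. n2.idx = 13  [S₀.idx - 15]
4. n3.acc = false  [S.idx > 13]
5. n4.wid = 5  [terminal]
6. n5.fin = "yk"  [terminal]
7. n3.hot = true  [not C.acc]
8. n3.depth = -8  [-8]
9. n3.wid = 2  [2]
10. n2.sig = "vp"  ["vp"]
11. n2.tag = false  [C.hot == false]
12. n2.mk = false  [S.idx > 13]
13. n6.hot = false  [terminal]
14. n0.sig = "vpz"  [S₁.sig ++ "z"]
15. n0.tag = true  [S₀.idx > 27]
16. n0.mk = true  [S₀.idx > 27]

false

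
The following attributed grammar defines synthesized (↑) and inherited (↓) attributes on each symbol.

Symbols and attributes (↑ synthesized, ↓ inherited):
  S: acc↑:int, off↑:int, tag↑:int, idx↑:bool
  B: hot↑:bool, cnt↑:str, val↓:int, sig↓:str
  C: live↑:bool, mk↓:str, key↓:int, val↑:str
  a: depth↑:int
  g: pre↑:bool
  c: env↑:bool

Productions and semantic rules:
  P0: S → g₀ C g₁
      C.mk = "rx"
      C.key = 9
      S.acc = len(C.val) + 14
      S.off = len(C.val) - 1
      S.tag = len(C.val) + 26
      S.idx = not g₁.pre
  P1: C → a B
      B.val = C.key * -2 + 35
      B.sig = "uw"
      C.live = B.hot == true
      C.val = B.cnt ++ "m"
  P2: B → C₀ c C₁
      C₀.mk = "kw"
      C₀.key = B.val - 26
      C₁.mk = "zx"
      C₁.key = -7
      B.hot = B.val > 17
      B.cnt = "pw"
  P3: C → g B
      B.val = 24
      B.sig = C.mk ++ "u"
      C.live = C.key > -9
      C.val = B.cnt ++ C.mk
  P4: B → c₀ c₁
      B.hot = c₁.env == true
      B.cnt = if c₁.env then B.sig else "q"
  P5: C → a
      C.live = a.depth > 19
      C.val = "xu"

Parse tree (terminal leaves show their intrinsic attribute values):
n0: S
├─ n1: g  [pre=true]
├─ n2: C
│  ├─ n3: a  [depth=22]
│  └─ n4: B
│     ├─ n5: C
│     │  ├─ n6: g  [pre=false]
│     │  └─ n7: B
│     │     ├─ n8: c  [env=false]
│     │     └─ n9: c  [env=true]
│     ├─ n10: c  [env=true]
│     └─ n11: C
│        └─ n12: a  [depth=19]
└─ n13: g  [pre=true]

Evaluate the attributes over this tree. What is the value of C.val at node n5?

"kwukw"

1. n1.pre = true  [terminal]
2. n2.mk = "rx"  ["rx"]
3. n2.key = 9  [9]
4. n3.depth = 22  [terminal]
5. n4.val = 17  [C.key * -2 + 35]
6. n4.sig = "uw"  ["uw"]
7. n5.mk = "kw"  ["kw"]
8. n5.key = -9  [B.val - 26]
9. n6.pre = false  [terminal]
10. n7.val = 24  [24]
11. n7.sig = "kwu"  [C.mk ++ "u"]
12. n8.env = false  [terminal]
13. n9.env = true  [terminal]
14. n7.hot = true  [c₁.env == true]
15. n7.cnt = "kwu"  [if c₁.env then B.sig else "q"]
16. n5.live = false  [C.key > -9]
17. n5.val = "kwukw"  [B.cnt ++ C.mk]
18. n10.env = true  [terminal]
19. n11.mk = "zx"  ["zx"]
20. n11.key = -7  [-7]
21. n12.depth = 19  [terminal]
22. n11.live = false  [a.depth > 19]
23. n11.val = "xu"  ["xu"]
24. n4.hot = false  [B.val > 17]
25. n4.cnt = "pw"  ["pw"]
26. n2.live = false  [B.hot == true]
27. n2.val = "pwm"  [B.cnt ++ "m"]
28. n13.pre = true  [terminal]
29. n0.acc = 17  [len(C.val) + 14]
30. n0.off = 2  [len(C.val) - 1]
31. n0.tag = 29  [len(C.val) + 26]
32. n0.idx = false  [not g₁.pre]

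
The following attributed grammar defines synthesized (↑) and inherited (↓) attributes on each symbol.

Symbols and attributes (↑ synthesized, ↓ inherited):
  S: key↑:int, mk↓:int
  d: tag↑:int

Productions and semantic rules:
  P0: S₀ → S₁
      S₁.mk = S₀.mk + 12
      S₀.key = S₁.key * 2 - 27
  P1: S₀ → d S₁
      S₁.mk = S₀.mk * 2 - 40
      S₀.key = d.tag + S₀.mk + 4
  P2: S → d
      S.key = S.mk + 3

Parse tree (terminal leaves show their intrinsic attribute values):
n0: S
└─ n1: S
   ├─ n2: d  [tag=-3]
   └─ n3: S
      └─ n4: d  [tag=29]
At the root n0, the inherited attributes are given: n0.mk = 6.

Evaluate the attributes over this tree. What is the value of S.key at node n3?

1. n0.mk = 6  [given at root]
2. n1.mk = 18  [S₀.mk + 12]
3. n2.tag = -3  [terminal]
4. n3.mk = -4  [S₀.mk * 2 - 40]
5. n4.tag = 29  [terminal]
6. n3.key = -1  [S.mk + 3]
7. n1.key = 19  [d.tag + S₀.mk + 4]
8. n0.key = 11  [S₁.key * 2 - 27]

-1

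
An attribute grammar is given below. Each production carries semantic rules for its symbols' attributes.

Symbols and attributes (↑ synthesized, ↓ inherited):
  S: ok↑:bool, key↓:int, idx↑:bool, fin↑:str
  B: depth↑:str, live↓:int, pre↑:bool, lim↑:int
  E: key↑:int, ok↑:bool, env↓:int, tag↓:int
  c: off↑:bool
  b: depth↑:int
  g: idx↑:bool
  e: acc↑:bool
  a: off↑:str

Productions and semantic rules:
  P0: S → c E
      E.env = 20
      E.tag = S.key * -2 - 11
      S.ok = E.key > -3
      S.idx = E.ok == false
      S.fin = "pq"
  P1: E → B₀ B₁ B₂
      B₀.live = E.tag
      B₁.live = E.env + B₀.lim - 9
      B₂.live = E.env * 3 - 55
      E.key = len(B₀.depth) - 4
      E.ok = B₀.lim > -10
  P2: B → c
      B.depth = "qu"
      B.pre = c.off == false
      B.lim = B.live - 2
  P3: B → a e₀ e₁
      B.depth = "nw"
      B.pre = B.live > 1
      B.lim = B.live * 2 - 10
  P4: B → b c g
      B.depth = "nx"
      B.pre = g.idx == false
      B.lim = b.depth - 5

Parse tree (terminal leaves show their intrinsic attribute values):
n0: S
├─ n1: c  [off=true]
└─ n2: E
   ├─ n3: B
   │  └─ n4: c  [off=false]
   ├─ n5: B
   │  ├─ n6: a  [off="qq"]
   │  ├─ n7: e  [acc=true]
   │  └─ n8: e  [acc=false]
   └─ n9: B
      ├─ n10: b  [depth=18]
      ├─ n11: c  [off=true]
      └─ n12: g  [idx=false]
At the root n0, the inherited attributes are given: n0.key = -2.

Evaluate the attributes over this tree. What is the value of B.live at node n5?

2

1. n0.key = -2  [given at root]
2. n1.off = true  [terminal]
3. n2.env = 20  [20]
4. n2.tag = -7  [S.key * -2 - 11]
5. n3.live = -7  [E.tag]
6. n4.off = false  [terminal]
7. n3.depth = "qu"  ["qu"]
8. n3.pre = true  [c.off == false]
9. n3.lim = -9  [B.live - 2]
10. n5.live = 2  [E.env + B₀.lim - 9]
11. n6.off = "qq"  [terminal]
12. n7.acc = true  [terminal]
13. n8.acc = false  [terminal]
14. n5.depth = "nw"  ["nw"]
15. n5.pre = true  [B.live > 1]
16. n5.lim = -6  [B.live * 2 - 10]
17. n9.live = 5  [E.env * 3 - 55]
18. n10.depth = 18  [terminal]
19. n11.off = true  [terminal]
20. n12.idx = false  [terminal]
21. n9.depth = "nx"  ["nx"]
22. n9.pre = true  [g.idx == false]
23. n9.lim = 13  [b.depth - 5]
24. n2.key = -2  [len(B₀.depth) - 4]
25. n2.ok = true  [B₀.lim > -10]
26. n0.ok = true  [E.key > -3]
27. n0.idx = false  [E.ok == false]
28. n0.fin = "pq"  ["pq"]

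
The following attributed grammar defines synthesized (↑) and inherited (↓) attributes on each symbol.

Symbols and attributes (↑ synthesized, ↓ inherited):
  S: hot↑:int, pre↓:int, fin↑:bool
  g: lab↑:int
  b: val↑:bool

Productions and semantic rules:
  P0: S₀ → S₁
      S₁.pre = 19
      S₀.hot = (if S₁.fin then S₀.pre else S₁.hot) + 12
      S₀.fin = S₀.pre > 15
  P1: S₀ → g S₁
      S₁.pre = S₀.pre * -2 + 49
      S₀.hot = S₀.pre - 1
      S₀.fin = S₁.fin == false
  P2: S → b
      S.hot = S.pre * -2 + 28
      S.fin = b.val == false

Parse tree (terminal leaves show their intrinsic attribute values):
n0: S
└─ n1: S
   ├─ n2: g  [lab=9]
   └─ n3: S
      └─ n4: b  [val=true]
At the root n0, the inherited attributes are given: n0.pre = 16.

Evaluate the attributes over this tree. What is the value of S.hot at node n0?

28

1. n0.pre = 16  [given at root]
2. n1.pre = 19  [19]
3. n2.lab = 9  [terminal]
4. n3.pre = 11  [S₀.pre * -2 + 49]
5. n4.val = true  [terminal]
6. n3.hot = 6  [S.pre * -2 + 28]
7. n3.fin = false  [b.val == false]
8. n1.hot = 18  [S₀.pre - 1]
9. n1.fin = true  [S₁.fin == false]
10. n0.hot = 28  [(if S₁.fin then S₀.pre else S₁.hot) + 12]
11. n0.fin = true  [S₀.pre > 15]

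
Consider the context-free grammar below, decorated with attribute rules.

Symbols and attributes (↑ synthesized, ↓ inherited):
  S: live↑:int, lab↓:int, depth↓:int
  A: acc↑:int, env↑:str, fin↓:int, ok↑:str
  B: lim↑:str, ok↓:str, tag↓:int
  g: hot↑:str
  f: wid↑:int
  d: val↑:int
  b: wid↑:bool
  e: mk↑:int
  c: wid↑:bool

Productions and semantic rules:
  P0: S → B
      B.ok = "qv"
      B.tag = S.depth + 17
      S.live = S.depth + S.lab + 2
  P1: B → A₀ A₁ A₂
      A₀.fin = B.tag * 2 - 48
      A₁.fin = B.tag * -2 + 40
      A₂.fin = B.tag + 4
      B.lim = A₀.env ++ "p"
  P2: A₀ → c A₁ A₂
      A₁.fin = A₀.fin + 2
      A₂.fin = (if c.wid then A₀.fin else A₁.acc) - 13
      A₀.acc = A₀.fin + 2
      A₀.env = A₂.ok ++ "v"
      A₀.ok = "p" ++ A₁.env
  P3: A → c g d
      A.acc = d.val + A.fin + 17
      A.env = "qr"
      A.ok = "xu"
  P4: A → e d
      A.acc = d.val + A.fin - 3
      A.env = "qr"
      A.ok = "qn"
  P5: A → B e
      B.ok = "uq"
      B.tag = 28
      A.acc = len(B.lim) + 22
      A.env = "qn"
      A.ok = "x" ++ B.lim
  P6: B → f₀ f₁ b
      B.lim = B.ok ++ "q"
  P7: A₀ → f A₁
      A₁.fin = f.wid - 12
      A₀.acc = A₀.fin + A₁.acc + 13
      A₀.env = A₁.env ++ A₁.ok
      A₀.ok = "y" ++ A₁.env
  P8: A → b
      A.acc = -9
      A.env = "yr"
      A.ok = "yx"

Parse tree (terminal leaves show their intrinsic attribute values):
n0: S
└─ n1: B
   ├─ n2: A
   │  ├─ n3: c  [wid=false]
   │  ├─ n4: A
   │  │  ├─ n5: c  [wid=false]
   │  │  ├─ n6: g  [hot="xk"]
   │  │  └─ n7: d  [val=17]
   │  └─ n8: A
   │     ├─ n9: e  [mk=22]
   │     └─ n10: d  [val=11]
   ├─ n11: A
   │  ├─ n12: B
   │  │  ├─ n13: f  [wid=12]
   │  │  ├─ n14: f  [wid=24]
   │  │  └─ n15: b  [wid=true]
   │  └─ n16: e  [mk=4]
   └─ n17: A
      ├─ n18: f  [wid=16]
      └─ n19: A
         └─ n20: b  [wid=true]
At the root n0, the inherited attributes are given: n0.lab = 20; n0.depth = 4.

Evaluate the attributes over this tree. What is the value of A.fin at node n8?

17

1. n0.lab = 20  [given at root]
2. n0.depth = 4  [given at root]
3. n1.ok = "qv"  ["qv"]
4. n1.tag = 21  [S.depth + 17]
5. n2.fin = -6  [B.tag * 2 - 48]
6. n3.wid = false  [terminal]
7. n4.fin = -4  [A₀.fin + 2]
8. n5.wid = false  [terminal]
9. n6.hot = "xk"  [terminal]
10. n7.val = 17  [terminal]
11. n4.acc = 30  [d.val + A.fin + 17]
12. n4.env = "qr"  ["qr"]
13. n4.ok = "xu"  ["xu"]
14. n8.fin = 17  [(if c.wid then A₀.fin else A₁.acc) - 13]
15. n9.mk = 22  [terminal]
16. n10.val = 11  [terminal]
17. n8.acc = 25  [d.val + A.fin - 3]
18. n8.env = "qr"  ["qr"]
19. n8.ok = "qn"  ["qn"]
20. n2.acc = -4  [A₀.fin + 2]
21. n2.env = "qnv"  [A₂.ok ++ "v"]
22. n2.ok = "pqr"  ["p" ++ A₁.env]
23. n11.fin = -2  [B.tag * -2 + 40]
24. n12.ok = "uq"  ["uq"]
25. n12.tag = 28  [28]
26. n13.wid = 12  [terminal]
27. n14.wid = 24  [terminal]
28. n15.wid = true  [terminal]
29. n12.lim = "uqq"  [B.ok ++ "q"]
30. n16.mk = 4  [terminal]
31. n11.acc = 25  [len(B.lim) + 22]
32. n11.env = "qn"  ["qn"]
33. n11.ok = "xuqq"  ["x" ++ B.lim]
34. n17.fin = 25  [B.tag + 4]
35. n18.wid = 16  [terminal]
36. n19.fin = 4  [f.wid - 12]
37. n20.wid = true  [terminal]
38. n19.acc = -9  [-9]
39. n19.env = "yr"  ["yr"]
40. n19.ok = "yx"  ["yx"]
41. n17.acc = 29  [A₀.fin + A₁.acc + 13]
42. n17.env = "yryx"  [A₁.env ++ A₁.ok]
43. n17.ok = "yyr"  ["y" ++ A₁.env]
44. n1.lim = "qnvp"  [A₀.env ++ "p"]
45. n0.live = 26  [S.depth + S.lab + 2]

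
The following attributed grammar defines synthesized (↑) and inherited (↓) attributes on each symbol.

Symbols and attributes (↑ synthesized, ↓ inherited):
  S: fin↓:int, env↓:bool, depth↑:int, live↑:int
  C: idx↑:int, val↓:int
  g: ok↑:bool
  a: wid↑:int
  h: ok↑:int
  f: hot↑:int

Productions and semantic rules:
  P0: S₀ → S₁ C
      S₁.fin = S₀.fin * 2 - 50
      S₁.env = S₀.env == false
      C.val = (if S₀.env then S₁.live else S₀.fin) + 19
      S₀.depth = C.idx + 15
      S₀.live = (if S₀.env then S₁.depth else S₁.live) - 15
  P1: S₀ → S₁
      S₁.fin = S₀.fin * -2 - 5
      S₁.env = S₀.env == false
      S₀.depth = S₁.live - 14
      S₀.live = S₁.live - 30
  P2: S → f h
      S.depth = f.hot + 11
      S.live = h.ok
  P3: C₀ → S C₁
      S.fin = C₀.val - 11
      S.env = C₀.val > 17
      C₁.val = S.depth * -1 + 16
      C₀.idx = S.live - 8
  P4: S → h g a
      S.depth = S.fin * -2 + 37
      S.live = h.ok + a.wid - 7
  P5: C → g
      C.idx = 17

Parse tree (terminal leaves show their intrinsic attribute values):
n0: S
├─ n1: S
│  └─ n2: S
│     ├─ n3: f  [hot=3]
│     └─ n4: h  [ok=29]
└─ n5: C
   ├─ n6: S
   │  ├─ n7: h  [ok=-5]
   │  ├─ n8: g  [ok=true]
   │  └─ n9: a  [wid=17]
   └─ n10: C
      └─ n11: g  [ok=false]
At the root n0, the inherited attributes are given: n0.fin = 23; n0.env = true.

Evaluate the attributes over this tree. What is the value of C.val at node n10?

-7

1. n0.fin = 23  [given at root]
2. n0.env = true  [given at root]
3. n1.fin = -4  [S₀.fin * 2 - 50]
4. n1.env = false  [S₀.env == false]
5. n2.fin = 3  [S₀.fin * -2 - 5]
6. n2.env = true  [S₀.env == false]
7. n3.hot = 3  [terminal]
8. n4.ok = 29  [terminal]
9. n2.depth = 14  [f.hot + 11]
10. n2.live = 29  [h.ok]
11. n1.depth = 15  [S₁.live - 14]
12. n1.live = -1  [S₁.live - 30]
13. n5.val = 18  [(if S₀.env then S₁.live else S₀.fin) + 19]
14. n6.fin = 7  [C₀.val - 11]
15. n6.env = true  [C₀.val > 17]
16. n7.ok = -5  [terminal]
17. n8.ok = true  [terminal]
18. n9.wid = 17  [terminal]
19. n6.depth = 23  [S.fin * -2 + 37]
20. n6.live = 5  [h.ok + a.wid - 7]
21. n10.val = -7  [S.depth * -1 + 16]
22. n11.ok = false  [terminal]
23. n10.idx = 17  [17]
24. n5.idx = -3  [S.live - 8]
25. n0.depth = 12  [C.idx + 15]
26. n0.live = 0  [(if S₀.env then S₁.depth else S₁.live) - 15]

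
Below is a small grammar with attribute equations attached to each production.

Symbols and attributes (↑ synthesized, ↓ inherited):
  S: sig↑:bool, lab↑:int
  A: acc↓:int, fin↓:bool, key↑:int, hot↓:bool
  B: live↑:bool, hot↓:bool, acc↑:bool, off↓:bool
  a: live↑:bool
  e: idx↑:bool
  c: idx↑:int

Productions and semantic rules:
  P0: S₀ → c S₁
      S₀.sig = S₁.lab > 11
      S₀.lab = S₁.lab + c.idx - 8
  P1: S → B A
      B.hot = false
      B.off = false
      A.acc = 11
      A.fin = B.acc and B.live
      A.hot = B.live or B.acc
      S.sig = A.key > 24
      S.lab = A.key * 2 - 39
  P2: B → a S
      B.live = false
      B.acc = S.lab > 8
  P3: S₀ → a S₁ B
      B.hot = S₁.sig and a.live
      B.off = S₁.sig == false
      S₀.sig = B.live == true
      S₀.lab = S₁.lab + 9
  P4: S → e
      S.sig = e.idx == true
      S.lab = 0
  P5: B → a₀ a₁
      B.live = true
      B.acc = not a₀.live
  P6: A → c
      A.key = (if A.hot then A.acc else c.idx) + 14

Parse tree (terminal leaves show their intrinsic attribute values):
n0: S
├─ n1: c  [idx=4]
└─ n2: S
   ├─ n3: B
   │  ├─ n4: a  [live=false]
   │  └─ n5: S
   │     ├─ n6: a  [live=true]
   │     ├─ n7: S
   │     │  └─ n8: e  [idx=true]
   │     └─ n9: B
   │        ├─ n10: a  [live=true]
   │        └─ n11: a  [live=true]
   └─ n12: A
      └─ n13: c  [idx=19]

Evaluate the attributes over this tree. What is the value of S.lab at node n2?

1. n1.idx = 4  [terminal]
2. n3.hot = false  [false]
3. n3.off = false  [false]
4. n4.live = false  [terminal]
5. n6.live = true  [terminal]
6. n8.idx = true  [terminal]
7. n7.sig = true  [e.idx == true]
8. n7.lab = 0  [0]
9. n9.hot = true  [S₁.sig and a.live]
10. n9.off = false  [S₁.sig == false]
11. n10.live = true  [terminal]
12. n11.live = true  [terminal]
13. n9.live = true  [true]
14. n9.acc = false  [not a₀.live]
15. n5.sig = true  [B.live == true]
16. n5.lab = 9  [S₁.lab + 9]
17. n3.live = false  [false]
18. n3.acc = true  [S.lab > 8]
19. n12.acc = 11  [11]
20. n12.fin = false  [B.acc and B.live]
21. n12.hot = true  [B.live or B.acc]
22. n13.idx = 19  [terminal]
23. n12.key = 25  [(if A.hot then A.acc else c.idx) + 14]
24. n2.sig = true  [A.key > 24]
25. n2.lab = 11  [A.key * 2 - 39]
26. n0.sig = false  [S₁.lab > 11]
27. n0.lab = 7  [S₁.lab + c.idx - 8]

11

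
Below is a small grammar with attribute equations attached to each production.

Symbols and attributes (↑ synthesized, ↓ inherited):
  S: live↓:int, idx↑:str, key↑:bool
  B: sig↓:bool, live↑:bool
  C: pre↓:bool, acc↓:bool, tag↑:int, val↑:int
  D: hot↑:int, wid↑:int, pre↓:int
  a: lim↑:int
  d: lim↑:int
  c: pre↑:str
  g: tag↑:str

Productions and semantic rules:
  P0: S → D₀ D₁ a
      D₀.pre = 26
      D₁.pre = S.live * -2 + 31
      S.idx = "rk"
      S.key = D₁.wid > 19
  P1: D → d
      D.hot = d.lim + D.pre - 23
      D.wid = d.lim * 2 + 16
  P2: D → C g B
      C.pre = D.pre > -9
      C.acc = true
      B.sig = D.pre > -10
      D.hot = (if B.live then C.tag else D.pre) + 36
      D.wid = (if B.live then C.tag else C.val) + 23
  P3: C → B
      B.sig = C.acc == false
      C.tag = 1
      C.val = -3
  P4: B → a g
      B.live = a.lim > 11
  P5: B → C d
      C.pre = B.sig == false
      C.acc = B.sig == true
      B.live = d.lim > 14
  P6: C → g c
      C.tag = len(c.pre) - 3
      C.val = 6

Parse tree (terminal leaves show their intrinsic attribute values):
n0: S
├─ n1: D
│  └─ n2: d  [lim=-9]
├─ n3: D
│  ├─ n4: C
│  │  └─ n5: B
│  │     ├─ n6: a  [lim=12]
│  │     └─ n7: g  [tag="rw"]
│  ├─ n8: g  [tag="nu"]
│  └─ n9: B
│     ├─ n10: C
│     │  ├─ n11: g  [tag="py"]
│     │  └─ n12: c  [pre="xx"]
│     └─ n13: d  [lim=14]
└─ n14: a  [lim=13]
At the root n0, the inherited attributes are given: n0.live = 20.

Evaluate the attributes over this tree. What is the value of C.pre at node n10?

false

1. n0.live = 20  [given at root]
2. n1.pre = 26  [26]
3. n2.lim = -9  [terminal]
4. n1.hot = -6  [d.lim + D.pre - 23]
5. n1.wid = -2  [d.lim * 2 + 16]
6. n3.pre = -9  [S.live * -2 + 31]
7. n4.pre = false  [D.pre > -9]
8. n4.acc = true  [true]
9. n5.sig = false  [C.acc == false]
10. n6.lim = 12  [terminal]
11. n7.tag = "rw"  [terminal]
12. n5.live = true  [a.lim > 11]
13. n4.tag = 1  [1]
14. n4.val = -3  [-3]
15. n8.tag = "nu"  [terminal]
16. n9.sig = true  [D.pre > -10]
17. n10.pre = false  [B.sig == false]
18. n10.acc = true  [B.sig == true]
19. n11.tag = "py"  [terminal]
20. n12.pre = "xx"  [terminal]
21. n10.tag = -1  [len(c.pre) - 3]
22. n10.val = 6  [6]
23. n13.lim = 14  [terminal]
24. n9.live = false  [d.lim > 14]
25. n3.hot = 27  [(if B.live then C.tag else D.pre) + 36]
26. n3.wid = 20  [(if B.live then C.tag else C.val) + 23]
27. n14.lim = 13  [terminal]
28. n0.idx = "rk"  ["rk"]
29. n0.key = true  [D₁.wid > 19]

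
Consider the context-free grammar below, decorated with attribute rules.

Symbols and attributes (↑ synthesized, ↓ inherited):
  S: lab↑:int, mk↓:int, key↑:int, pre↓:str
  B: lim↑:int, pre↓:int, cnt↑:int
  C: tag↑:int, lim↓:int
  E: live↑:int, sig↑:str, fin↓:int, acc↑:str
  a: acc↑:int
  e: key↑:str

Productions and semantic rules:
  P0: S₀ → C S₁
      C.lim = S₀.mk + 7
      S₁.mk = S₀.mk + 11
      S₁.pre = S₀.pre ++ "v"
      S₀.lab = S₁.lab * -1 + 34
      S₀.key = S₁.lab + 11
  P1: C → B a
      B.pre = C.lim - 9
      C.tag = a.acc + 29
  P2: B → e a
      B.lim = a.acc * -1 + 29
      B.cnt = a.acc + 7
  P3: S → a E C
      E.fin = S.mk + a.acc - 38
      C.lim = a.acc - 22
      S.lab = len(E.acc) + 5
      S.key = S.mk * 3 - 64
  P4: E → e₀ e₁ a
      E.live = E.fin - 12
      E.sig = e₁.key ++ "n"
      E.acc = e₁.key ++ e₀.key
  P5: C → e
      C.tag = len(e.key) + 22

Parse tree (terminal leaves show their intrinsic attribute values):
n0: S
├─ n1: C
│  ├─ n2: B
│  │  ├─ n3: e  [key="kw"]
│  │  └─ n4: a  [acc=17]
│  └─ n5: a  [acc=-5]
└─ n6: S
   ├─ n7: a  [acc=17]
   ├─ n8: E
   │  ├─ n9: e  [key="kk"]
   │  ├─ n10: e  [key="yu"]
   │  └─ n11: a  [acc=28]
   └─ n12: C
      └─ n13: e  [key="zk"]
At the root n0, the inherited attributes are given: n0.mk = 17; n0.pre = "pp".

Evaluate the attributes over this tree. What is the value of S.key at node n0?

1. n0.mk = 17  [given at root]
2. n0.pre = "pp"  [given at root]
3. n1.lim = 24  [S₀.mk + 7]
4. n2.pre = 15  [C.lim - 9]
5. n3.key = "kw"  [terminal]
6. n4.acc = 17  [terminal]
7. n2.lim = 12  [a.acc * -1 + 29]
8. n2.cnt = 24  [a.acc + 7]
9. n5.acc = -5  [terminal]
10. n1.tag = 24  [a.acc + 29]
11. n6.mk = 28  [S₀.mk + 11]
12. n6.pre = "ppv"  [S₀.pre ++ "v"]
13. n7.acc = 17  [terminal]
14. n8.fin = 7  [S.mk + a.acc - 38]
15. n9.key = "kk"  [terminal]
16. n10.key = "yu"  [terminal]
17. n11.acc = 28  [terminal]
18. n8.live = -5  [E.fin - 12]
19. n8.sig = "yun"  [e₁.key ++ "n"]
20. n8.acc = "yukk"  [e₁.key ++ e₀.key]
21. n12.lim = -5  [a.acc - 22]
22. n13.key = "zk"  [terminal]
23. n12.tag = 24  [len(e.key) + 22]
24. n6.lab = 9  [len(E.acc) + 5]
25. n6.key = 20  [S.mk * 3 - 64]
26. n0.lab = 25  [S₁.lab * -1 + 34]
27. n0.key = 20  [S₁.lab + 11]

20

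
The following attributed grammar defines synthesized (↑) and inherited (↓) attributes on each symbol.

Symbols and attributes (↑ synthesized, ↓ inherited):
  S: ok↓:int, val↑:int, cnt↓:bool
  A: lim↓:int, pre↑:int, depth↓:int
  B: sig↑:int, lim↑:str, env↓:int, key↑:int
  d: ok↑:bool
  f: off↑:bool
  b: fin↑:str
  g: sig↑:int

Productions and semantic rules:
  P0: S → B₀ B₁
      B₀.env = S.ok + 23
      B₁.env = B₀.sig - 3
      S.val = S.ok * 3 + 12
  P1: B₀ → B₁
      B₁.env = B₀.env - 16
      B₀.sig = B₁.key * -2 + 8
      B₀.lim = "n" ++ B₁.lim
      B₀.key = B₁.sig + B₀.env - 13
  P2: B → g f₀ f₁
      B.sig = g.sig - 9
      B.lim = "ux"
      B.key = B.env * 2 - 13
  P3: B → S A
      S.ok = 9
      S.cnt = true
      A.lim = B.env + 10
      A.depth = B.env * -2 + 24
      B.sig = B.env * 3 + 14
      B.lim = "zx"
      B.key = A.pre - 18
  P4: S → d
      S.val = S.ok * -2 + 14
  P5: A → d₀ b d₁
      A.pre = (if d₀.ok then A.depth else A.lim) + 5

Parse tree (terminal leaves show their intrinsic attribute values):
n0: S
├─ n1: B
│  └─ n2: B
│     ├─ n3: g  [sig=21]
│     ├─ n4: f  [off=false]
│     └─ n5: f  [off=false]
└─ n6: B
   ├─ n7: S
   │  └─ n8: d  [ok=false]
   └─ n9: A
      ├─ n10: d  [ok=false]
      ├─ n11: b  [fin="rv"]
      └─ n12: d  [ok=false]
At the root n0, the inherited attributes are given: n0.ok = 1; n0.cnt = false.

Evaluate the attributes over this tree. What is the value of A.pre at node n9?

14

1. n0.ok = 1  [given at root]
2. n0.cnt = false  [given at root]
3. n1.env = 24  [S.ok + 23]
4. n2.env = 8  [B₀.env - 16]
5. n3.sig = 21  [terminal]
6. n4.off = false  [terminal]
7. n5.off = false  [terminal]
8. n2.sig = 12  [g.sig - 9]
9. n2.lim = "ux"  ["ux"]
10. n2.key = 3  [B.env * 2 - 13]
11. n1.sig = 2  [B₁.key * -2 + 8]
12. n1.lim = "nux"  ["n" ++ B₁.lim]
13. n1.key = 23  [B₁.sig + B₀.env - 13]
14. n6.env = -1  [B₀.sig - 3]
15. n7.ok = 9  [9]
16. n7.cnt = true  [true]
17. n8.ok = false  [terminal]
18. n7.val = -4  [S.ok * -2 + 14]
19. n9.lim = 9  [B.env + 10]
20. n9.depth = 26  [B.env * -2 + 24]
21. n10.ok = false  [terminal]
22. n11.fin = "rv"  [terminal]
23. n12.ok = false  [terminal]
24. n9.pre = 14  [(if d₀.ok then A.depth else A.lim) + 5]
25. n6.sig = 11  [B.env * 3 + 14]
26. n6.lim = "zx"  ["zx"]
27. n6.key = -4  [A.pre - 18]
28. n0.val = 15  [S.ok * 3 + 12]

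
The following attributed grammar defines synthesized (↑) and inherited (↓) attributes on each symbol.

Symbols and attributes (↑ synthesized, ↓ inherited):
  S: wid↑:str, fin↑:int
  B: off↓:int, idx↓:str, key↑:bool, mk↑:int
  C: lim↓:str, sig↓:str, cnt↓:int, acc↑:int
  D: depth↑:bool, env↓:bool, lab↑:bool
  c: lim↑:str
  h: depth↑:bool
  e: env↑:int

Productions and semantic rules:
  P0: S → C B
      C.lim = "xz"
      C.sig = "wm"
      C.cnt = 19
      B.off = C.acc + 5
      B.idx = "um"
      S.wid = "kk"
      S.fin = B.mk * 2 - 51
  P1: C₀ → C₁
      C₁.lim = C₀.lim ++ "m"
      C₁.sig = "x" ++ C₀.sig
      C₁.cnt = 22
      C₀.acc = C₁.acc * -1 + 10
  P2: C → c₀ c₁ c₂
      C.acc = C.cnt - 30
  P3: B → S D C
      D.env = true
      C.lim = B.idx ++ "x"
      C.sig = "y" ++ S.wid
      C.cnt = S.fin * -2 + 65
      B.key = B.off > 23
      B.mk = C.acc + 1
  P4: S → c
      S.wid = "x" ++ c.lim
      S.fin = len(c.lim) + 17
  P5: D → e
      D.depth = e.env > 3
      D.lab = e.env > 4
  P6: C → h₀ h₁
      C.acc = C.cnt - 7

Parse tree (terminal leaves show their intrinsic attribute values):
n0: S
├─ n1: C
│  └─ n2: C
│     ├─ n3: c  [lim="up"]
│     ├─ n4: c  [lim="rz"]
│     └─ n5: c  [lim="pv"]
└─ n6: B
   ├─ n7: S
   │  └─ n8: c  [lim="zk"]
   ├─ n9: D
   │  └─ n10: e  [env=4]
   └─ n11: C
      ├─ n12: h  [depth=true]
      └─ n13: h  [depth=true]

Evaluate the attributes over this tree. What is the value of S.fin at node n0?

-9

1. n1.lim = "xz"  ["xz"]
2. n1.sig = "wm"  ["wm"]
3. n1.cnt = 19  [19]
4. n2.lim = "xzm"  [C₀.lim ++ "m"]
5. n2.sig = "xwm"  ["x" ++ C₀.sig]
6. n2.cnt = 22  [22]
7. n3.lim = "up"  [terminal]
8. n4.lim = "rz"  [terminal]
9. n5.lim = "pv"  [terminal]
10. n2.acc = -8  [C.cnt - 30]
11. n1.acc = 18  [C₁.acc * -1 + 10]
12. n6.off = 23  [C.acc + 5]
13. n6.idx = "um"  ["um"]
14. n8.lim = "zk"  [terminal]
15. n7.wid = "xzk"  ["x" ++ c.lim]
16. n7.fin = 19  [len(c.lim) + 17]
17. n9.env = true  [true]
18. n10.env = 4  [terminal]
19. n9.depth = true  [e.env > 3]
20. n9.lab = false  [e.env > 4]
21. n11.lim = "umx"  [B.idx ++ "x"]
22. n11.sig = "yxzk"  ["y" ++ S.wid]
23. n11.cnt = 27  [S.fin * -2 + 65]
24. n12.depth = true  [terminal]
25. n13.depth = true  [terminal]
26. n11.acc = 20  [C.cnt - 7]
27. n6.key = false  [B.off > 23]
28. n6.mk = 21  [C.acc + 1]
29. n0.wid = "kk"  ["kk"]
30. n0.fin = -9  [B.mk * 2 - 51]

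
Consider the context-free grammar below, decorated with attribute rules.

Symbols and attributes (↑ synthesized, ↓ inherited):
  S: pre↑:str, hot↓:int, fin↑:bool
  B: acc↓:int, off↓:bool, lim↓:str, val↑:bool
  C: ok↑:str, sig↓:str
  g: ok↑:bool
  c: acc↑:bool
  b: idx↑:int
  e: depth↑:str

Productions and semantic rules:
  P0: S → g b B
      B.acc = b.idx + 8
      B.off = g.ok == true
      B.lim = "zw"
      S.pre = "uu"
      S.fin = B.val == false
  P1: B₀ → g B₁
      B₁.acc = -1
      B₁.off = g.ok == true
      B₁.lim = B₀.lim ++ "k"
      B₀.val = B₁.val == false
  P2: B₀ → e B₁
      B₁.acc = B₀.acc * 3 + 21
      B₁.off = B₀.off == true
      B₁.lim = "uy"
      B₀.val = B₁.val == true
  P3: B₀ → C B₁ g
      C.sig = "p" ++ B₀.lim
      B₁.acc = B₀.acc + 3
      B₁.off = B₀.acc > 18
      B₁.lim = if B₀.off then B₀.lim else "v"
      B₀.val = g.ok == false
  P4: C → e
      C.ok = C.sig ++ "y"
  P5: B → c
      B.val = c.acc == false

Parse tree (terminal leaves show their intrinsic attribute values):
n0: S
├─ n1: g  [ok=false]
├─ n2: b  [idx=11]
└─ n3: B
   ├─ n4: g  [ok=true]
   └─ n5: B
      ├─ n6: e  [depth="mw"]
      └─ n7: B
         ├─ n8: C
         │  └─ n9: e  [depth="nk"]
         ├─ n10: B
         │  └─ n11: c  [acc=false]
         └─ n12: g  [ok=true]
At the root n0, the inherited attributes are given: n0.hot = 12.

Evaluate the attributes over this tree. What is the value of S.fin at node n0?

false

1. n0.hot = 12  [given at root]
2. n1.ok = false  [terminal]
3. n2.idx = 11  [terminal]
4. n3.acc = 19  [b.idx + 8]
5. n3.off = false  [g.ok == true]
6. n3.lim = "zw"  ["zw"]
7. n4.ok = true  [terminal]
8. n5.acc = -1  [-1]
9. n5.off = true  [g.ok == true]
10. n5.lim = "zwk"  [B₀.lim ++ "k"]
11. n6.depth = "mw"  [terminal]
12. n7.acc = 18  [B₀.acc * 3 + 21]
13. n7.off = true  [B₀.off == true]
14. n7.lim = "uy"  ["uy"]
15. n8.sig = "puy"  ["p" ++ B₀.lim]
16. n9.depth = "nk"  [terminal]
17. n8.ok = "puyy"  [C.sig ++ "y"]
18. n10.acc = 21  [B₀.acc + 3]
19. n10.off = false  [B₀.acc > 18]
20. n10.lim = "uy"  [if B₀.off then B₀.lim else "v"]
21. n11.acc = false  [terminal]
22. n10.val = true  [c.acc == false]
23. n12.ok = true  [terminal]
24. n7.val = false  [g.ok == false]
25. n5.val = false  [B₁.val == true]
26. n3.val = true  [B₁.val == false]
27. n0.pre = "uu"  ["uu"]
28. n0.fin = false  [B.val == false]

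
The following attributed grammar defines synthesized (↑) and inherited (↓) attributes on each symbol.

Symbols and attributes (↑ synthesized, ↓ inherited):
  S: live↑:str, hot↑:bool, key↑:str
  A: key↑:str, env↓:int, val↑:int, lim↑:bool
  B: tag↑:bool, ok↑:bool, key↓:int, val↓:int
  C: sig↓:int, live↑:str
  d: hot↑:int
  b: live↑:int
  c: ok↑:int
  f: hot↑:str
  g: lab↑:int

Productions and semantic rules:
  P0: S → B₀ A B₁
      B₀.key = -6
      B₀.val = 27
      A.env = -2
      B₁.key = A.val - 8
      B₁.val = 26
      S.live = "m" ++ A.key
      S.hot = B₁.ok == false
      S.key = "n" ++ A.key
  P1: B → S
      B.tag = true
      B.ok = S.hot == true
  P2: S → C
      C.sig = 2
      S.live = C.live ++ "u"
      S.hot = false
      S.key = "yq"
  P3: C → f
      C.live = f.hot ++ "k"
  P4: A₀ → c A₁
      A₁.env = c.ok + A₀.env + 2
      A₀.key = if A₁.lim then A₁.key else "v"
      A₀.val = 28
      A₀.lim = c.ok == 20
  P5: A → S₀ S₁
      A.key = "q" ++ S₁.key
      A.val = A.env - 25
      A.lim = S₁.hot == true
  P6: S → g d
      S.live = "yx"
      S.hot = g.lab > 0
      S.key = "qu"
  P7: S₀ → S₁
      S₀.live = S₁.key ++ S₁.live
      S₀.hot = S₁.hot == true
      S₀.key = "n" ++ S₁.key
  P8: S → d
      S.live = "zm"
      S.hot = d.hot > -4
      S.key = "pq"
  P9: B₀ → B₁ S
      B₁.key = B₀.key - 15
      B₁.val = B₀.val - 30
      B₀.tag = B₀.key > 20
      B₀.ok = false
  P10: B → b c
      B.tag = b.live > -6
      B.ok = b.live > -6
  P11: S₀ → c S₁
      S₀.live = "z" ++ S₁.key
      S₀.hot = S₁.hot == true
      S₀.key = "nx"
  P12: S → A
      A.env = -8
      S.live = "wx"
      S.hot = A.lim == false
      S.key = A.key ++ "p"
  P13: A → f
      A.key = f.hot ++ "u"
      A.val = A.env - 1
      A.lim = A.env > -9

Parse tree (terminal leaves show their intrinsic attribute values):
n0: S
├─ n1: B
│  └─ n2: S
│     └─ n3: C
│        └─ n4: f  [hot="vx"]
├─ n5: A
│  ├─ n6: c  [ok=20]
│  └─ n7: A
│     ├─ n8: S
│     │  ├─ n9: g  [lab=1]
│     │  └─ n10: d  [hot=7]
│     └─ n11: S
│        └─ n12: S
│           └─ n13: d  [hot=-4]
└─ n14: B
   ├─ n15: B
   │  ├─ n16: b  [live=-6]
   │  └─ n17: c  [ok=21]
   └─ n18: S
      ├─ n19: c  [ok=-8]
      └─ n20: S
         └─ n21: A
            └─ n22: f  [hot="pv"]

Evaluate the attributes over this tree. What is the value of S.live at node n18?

1. n1.key = -6  [-6]
2. n1.val = 27  [27]
3. n3.sig = 2  [2]
4. n4.hot = "vx"  [terminal]
5. n3.live = "vxk"  [f.hot ++ "k"]
6. n2.live = "vxku"  [C.live ++ "u"]
7. n2.hot = false  [false]
8. n2.key = "yq"  ["yq"]
9. n1.tag = true  [true]
10. n1.ok = false  [S.hot == true]
11. n5.env = -2  [-2]
12. n6.ok = 20  [terminal]
13. n7.env = 20  [c.ok + A₀.env + 2]
14. n9.lab = 1  [terminal]
15. n10.hot = 7  [terminal]
16. n8.live = "yx"  ["yx"]
17. n8.hot = true  [g.lab > 0]
18. n8.key = "qu"  ["qu"]
19. n13.hot = -4  [terminal]
20. n12.live = "zm"  ["zm"]
21. n12.hot = false  [d.hot > -4]
22. n12.key = "pq"  ["pq"]
23. n11.live = "pqzm"  [S₁.key ++ S₁.live]
24. n11.hot = false  [S₁.hot == true]
25. n11.key = "npq"  ["n" ++ S₁.key]
26. n7.key = "qnpq"  ["q" ++ S₁.key]
27. n7.val = -5  [A.env - 25]
28. n7.lim = false  [S₁.hot == true]
29. n5.key = "v"  [if A₁.lim then A₁.key else "v"]
30. n5.val = 28  [28]
31. n5.lim = true  [c.ok == 20]
32. n14.key = 20  [A.val - 8]
33. n14.val = 26  [26]
34. n15.key = 5  [B₀.key - 15]
35. n15.val = -4  [B₀.val - 30]
36. n16.live = -6  [terminal]
37. n17.ok = 21  [terminal]
38. n15.tag = false  [b.live > -6]
39. n15.ok = false  [b.live > -6]
40. n19.ok = -8  [terminal]
41. n21.env = -8  [-8]
42. n22.hot = "pv"  [terminal]
43. n21.key = "pvu"  [f.hot ++ "u"]
44. n21.val = -9  [A.env - 1]
45. n21.lim = true  [A.env > -9]
46. n20.live = "wx"  ["wx"]
47. n20.hot = false  [A.lim == false]
48. n20.key = "pvup"  [A.key ++ "p"]
49. n18.live = "zpvup"  ["z" ++ S₁.key]
50. n18.hot = false  [S₁.hot == true]
51. n18.key = "nx"  ["nx"]
52. n14.tag = false  [B₀.key > 20]
53. n14.ok = false  [false]
54. n0.live = "mv"  ["m" ++ A.key]
55. n0.hot = true  [B₁.ok == false]
56. n0.key = "nv"  ["n" ++ A.key]

"zpvup"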